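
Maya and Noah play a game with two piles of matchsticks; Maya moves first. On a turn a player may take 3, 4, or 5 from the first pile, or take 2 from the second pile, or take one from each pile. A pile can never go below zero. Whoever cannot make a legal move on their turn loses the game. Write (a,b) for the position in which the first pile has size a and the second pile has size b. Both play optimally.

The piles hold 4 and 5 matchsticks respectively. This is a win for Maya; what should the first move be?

Move to (0,5).

Work bottom-up. With no move the player to move loses. Otherwise the position is W if at least one move leads to an L position for the opponent, and L if every move leads to a W.
No move ever increases a pile, so every position that can arise here has a ≤ 4 and b ≤ 5; it is enough to label the cells with 0 ≤ a ≤ 4 and 0 ≤ b ≤ 5.
Every move lowers a or b (never raises either), so fill the grid row by row in increasing a, and left to right within a row: each cell's successors are then already labelled.
      b=0  b=1  b=2  b=3  b=4  b=5
a=0:    L    L    W    W    L    L
a=1:    L    W    W    L    L    W
a=2:    L    W    W    L    W    W
a=3:    W    W    L    L    W    W
a=4:    W    W    L    W    W    W
Cells with no legal move (terminal, hence L): (0,0), (0,1), (1,0), (2,0).
The remaining L cells, each justified by listing all of its moves:
(0,4): →(0,2)(W) only, which is W, so L
(0,5): →(0,3)(W) only, which is W, so L
(1,3): →(1,1)(W), (0,2)(W) — all W, so L
(1,4): →(1,2)(W), (0,3)(W) — all W, so L
(2,3): →(2,1)(W), (1,2)(W) — all W, so L
(3,2): →(0,2)(W), (3,0)(W), (2,1)(W) — all W, so L
(3,3): →(0,3)(W), (3,1)(W), (2,2)(W) — all W, so L
(4,2): →(1,2)(W), (0,2)(W), (4,0)(W), (3,1)(W) — all W, so L
Every other cell has at least one move into one of the L cells above, so it is W.
From (4,5), the L positions reachable in one move are: (0,5).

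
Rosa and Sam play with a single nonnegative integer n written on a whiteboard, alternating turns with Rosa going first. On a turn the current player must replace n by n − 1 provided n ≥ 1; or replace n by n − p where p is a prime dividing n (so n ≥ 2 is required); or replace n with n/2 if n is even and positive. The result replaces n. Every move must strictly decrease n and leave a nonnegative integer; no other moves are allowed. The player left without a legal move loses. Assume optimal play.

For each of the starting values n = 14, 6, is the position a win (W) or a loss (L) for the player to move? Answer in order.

14: L, 6: W

Use the standard recursion: the mover loses at a terminal position; elsewhere, the mover wins exactly when some move hands the opponent an L position.
n=0: no move → L
n=1: can move to 0, which is L ⇒ W
n=2: can move to 0, which is L ⇒ W
n=3: can move to 0, which is L ⇒ W
n=4: moves to 2(W), 3(W); every one is W ⇒ L
n=5: can move to 0, which is L ⇒ W
n=6: can move to 4, which is L ⇒ W
n=7: can move to 0, which is L ⇒ W
n=8: can move to 4, which is L ⇒ W
n=9: moves to 6(W), 8(W); every one is W ⇒ L
n=10: can move to 9, which is L ⇒ W
n=11: can move to 0, which is L ⇒ W
n=12: can move to 9, which is L ⇒ W
n=13: can move to 0, which is L ⇒ W
n=14: moves to 7(W), 12(W), 13(W); every one is W ⇒ L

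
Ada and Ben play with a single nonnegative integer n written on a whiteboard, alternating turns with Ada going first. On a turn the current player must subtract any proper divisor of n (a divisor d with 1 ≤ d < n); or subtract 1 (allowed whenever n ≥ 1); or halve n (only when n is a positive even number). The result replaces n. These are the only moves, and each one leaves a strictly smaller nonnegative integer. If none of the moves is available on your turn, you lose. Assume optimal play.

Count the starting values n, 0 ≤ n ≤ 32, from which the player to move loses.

Build the W/L table. Terminal = L. A non-terminal position is W if it has a move to some L; otherwise it is L.
n=0: no move → L
n=1: →0(L), so W
n=2: →1(W) only, which is W, so L
n=3: →2(L), so W
n=4: →2(L), so W
n=5: →4(W) only, which is W, so L
n=6: →5(L), so W
n=7: →6(W) only, which is W, so L
n=8: →7(L), so W
n=9: →6(W), 8(W) — all W, so L
n=10: →5(L), so W
n=11: →10(W) only, which is W, so L
n=12: →9(L), so W
n=13: →12(W) only, which is W, so L
n=14: →7(L), so W
n=15: →10(W), 12(W), 14(W) — all W, so L
n=16: →15(L), so W
n=17: →16(W) only, which is W, so L
n=18: →9(L), so W
n=19: →18(W) only, which is W, so L
n=20: →15(L), so W
n=21: →14(W), 18(W), 20(W) — all W, so L
n=22: →11(L), so W
n=23: →22(W) only, which is W, so L
n=24: →21(L), so W
n=25: →20(W), 24(W) — all W, so L
n=26: →13(L), so W
n=27: →18(W), 24(W), 26(W) — all W, so L
n=28: →21(L), so W
n=29: →28(W) only, which is W, so L
n=30: →15(L), so W
n=31: →30(W) only, which is W, so L
n=32: →31(L), so W
L entries with 0 ≤ n ≤ 32: n = 0, 2, 5, 7, 9, 11, 13, 15, 17, 19, 21, 23, 25, 27, 29, 31; that makes 16.

16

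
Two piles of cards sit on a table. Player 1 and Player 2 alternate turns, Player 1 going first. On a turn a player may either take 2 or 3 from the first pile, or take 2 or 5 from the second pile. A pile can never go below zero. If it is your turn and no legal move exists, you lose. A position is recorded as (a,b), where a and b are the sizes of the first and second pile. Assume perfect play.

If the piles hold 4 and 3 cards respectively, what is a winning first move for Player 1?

Move to (2,3).

Classify positions by backward induction: terminal positions (no move available) are L. From any other position, the mover wins iff some move reaches an L.
No move ever increases a pile, so every position that can arise here has a ≤ 4 and b ≤ 3; it is enough to label the cells with 0 ≤ a ≤ 4 and 0 ≤ b ≤ 3.
Every move lowers a or b (never raises either), so fill the grid row by row in increasing a, and left to right within a row: each cell's successors are then already labelled.
      b=0  b=1  b=2  b=3
a=0:    L    L    W    W
a=1:    L    L    W    W
a=2:    W    W    L    L
a=3:    W    W    L    L
a=4:    W    W    W    W
Cells with no legal move (terminal, hence L): (0,0), (0,1), (1,0), (1,1).
The remaining L cells, each justified by listing all of its moves:
(2,2): →(0,2)(W), (2,0)(W) — all W, so L
(2,3): →(0,3)(W), (2,1)(W) — all W, so L
(3,2): →(1,2)(W), (0,2)(W), (3,0)(W) — all W, so L
(3,3): →(1,3)(W), (0,3)(W), (3,1)(W) — all W, so L
Every other cell has at least one move into one of the L cells above, so it is W.
From (4,3), the L positions reachable in one move are: (2,3).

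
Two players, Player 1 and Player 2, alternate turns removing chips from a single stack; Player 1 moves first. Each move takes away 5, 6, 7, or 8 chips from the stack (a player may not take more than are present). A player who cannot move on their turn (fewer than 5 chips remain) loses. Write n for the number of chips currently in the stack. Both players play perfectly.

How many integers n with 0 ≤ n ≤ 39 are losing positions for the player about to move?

16

Build the W/L table. Terminal = L. A non-terminal position is W if it has a move to some L; otherwise it is L.
n=0: no move → L
n=1: no move → L
n=2: no move → L
n=3: no move → L
n=4: no move → L
n=5: can move to 0, which is L ⇒ W
n=6: can move to 1, which is L ⇒ W
n=7: can move to 2, which is L ⇒ W
n=8: can move to 3, which is L ⇒ W
n=9: can move to 4, which is L ⇒ W
n=10: can move to 4, which is L ⇒ W
n=11: can move to 4, which is L ⇒ W
n=12: can move to 4, which is L ⇒ W
n=13: moves to 8(W), 7(W), 6(W), 5(W); every one is W ⇒ L
n=14: moves to 9(W), 8(W), 7(W), 6(W); every one is W ⇒ L
n=15: moves to 10(W), 9(W), 8(W), 7(W); every one is W ⇒ L
n=16: moves to 11(W), 10(W), 9(W), 8(W); every one is W ⇒ L
n=17: moves to 12(W), 11(W), 10(W), 9(W); every one is W ⇒ L
n=18: can move to 13, which is L ⇒ W
n=19: can move to 14, which is L ⇒ W
n=20: can move to 15, which is L ⇒ W
n=21: can move to 16, which is L ⇒ W
n=22: can move to 17, which is L ⇒ W
n=23: can move to 17, which is L ⇒ W
n=24: can move to 17, which is L ⇒ W
n=25: can move to 17, which is L ⇒ W
n=26: moves to 21(W), 20(W), 19(W), 18(W); every one is W ⇒ L
n=27: moves to 22(W), 21(W), 20(W), 19(W); every one is W ⇒ L
n=28: moves to 23(W), 22(W), 21(W), 20(W); every one is W ⇒ L
n=29: moves to 24(W), 23(W), 22(W), 21(W); every one is W ⇒ L
n=30: moves to 25(W), 24(W), 23(W), 22(W); every one is W ⇒ L
n=31: can move to 26, which is L ⇒ W
n=32: can move to 27, which is L ⇒ W
n=33: can move to 28, which is L ⇒ W
n=34: can move to 29, which is L ⇒ W
n=35: can move to 30, which is L ⇒ W
n=36: can move to 30, which is L ⇒ W
n=37: can move to 30, which is L ⇒ W
n=38: can move to 30, which is L ⇒ W
n=39: moves to 34(W), 33(W), 32(W), 31(W); every one is W ⇒ L
L entries with 0 ≤ n ≤ 39: n = 0, 1, 2, 3, 4, 13, 14, 15, 16, 17, 26, 27, 28, 29, 30, 39; that makes 16.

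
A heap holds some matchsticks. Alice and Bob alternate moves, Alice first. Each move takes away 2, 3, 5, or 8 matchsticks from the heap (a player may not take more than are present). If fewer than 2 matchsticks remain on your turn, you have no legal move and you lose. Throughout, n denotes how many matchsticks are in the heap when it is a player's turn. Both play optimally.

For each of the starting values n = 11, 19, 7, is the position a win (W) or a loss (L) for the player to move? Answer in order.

Label each position W (a win for the player to move) or L (a loss). A position with no legal move is L; any other position is W exactly when some move reaches an L, and L when every move reaches a W.
n=0: no move → L
n=1: no move → L
n=2: W (go to 0, an L position)
n=3: W (go to 1, an L position)
n=4: W (go to 1, an L position)
n=5: W (go to 0, an L position)
n=6: W (go to 1, an L position)
n=7: L (options 5(W), 4(W), 2(W) are all W)
n=8: W (go to 0, an L position)
n=9: W (go to 7, an L position)
n=10: W (go to 7, an L position)
n=11: L (options 9(W), 8(W), 6(W), 3(W) are all W)
n=12: W (go to 7, an L position)
n=13: W (go to 11, an L position)
n=14: W (go to 11, an L position)
n=15: W (go to 7, an L position)
n=16: W (go to 11, an L position)
n=17: L (options 15(W), 14(W), 12(W), 9(W) are all W)
n=18: L (options 16(W), 15(W), 13(W), 10(W) are all W)
n=19: W (go to 17, an L position)

11: L, 19: W, 7: L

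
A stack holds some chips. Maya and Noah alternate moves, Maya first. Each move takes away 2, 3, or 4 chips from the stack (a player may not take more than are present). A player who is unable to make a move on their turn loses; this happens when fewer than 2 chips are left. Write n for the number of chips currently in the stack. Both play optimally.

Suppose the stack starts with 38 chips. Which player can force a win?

Maya wins.

Use the standard recursion: the mover loses at a terminal position; elsewhere, the mover wins exactly when some move hands the opponent an L position.
n=0: no move → L
n=1: no move → L
n=2: →0(L), so W
n=3: →1(L), so W
n=4: →1(L), so W
n=5: →1(L), so W
n=6: →4(W), 3(W), 2(W) — all W, so L
n=7: →5(W), 4(W), 3(W) — all W, so L
n=8: →6(L), so W
n=9: →7(L), so W
n=10: →7(L), so W
n=11: →7(L), so W
n=12: →10(W), 9(W), 8(W) — all W, so L
n=13: →11(W), 10(W), 9(W) — all W, so L
n=14: →12(L), so W
n=15: →13(L), so W
n=16: →13(L), so W
n=17: →13(L), so W
n=18: →16(W), 15(W), 14(W) — all W, so L
n=19: →17(W), 16(W), 15(W) — all W, so L
n=20: →18(L), so W
n=21: →19(L), so W
n=22: →19(L), so W
n=23: →19(L), so W
n=24: →22(W), 21(W), 20(W) — all W, so L
n=25: →23(W), 22(W), 21(W) — all W, so L
n=26: →24(L), so W
n=27: →25(L), so W
n=28: →25(L), so W
n=29: →25(L), so W
n=30: →28(W), 27(W), 26(W) — all W, so L
n=31: →29(W), 28(W), 27(W) — all W, so L
n=32: →30(L), so W
n=33: →31(L), so W
n=34: →31(L), so W
n=35: →31(L), so W
n=36: →34(W), 33(W), 32(W) — all W, so L
n=37: →35(W), 34(W), 33(W) — all W, so L
n=38: →36(L), so W
From 38 Maya can remove 2, leaving 36, reaching an L position.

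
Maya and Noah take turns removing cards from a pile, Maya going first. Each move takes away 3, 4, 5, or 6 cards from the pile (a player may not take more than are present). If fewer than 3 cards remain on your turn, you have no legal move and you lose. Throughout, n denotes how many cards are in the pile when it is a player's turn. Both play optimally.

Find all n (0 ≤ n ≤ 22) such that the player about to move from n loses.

Classify positions by backward induction: terminal positions (no move available) are L. From any other position, the mover wins iff some move reaches an L.
n=0: no move → L
n=1: no move → L
n=2: no move → L
n=3: W (go to 0, an L position)
n=4: W (go to 1, an L position)
n=5: W (go to 2, an L position)
n=6: W (go to 2, an L position)
n=7: W (go to 2, an L position)
n=8: W (go to 2, an L position)
n=9: L (options 6(W), 5(W), 4(W), 3(W) are all W)
n=10: L (options 7(W), 6(W), 5(W), 4(W) are all W)
n=11: L (options 8(W), 7(W), 6(W), 5(W) are all W)
n=12: W (go to 9, an L position)
n=13: W (go to 10, an L position)
n=14: W (go to 11, an L position)
n=15: W (go to 11, an L position)
n=16: W (go to 11, an L position)
n=17: W (go to 11, an L position)
n=18: L (options 15(W), 14(W), 13(W), 12(W) are all W)
n=19: L (options 16(W), 15(W), 14(W), 13(W) are all W)
n=20: L (options 17(W), 16(W), 15(W), 14(W) are all W)
n=21: W (go to 18, an L position)
n=22: W (go to 19, an L position)
The losing starting values of n are exactly the entries labelled L in this table (9 of them).

0, 1, 2, 9, 10, 11, 18, 19, 20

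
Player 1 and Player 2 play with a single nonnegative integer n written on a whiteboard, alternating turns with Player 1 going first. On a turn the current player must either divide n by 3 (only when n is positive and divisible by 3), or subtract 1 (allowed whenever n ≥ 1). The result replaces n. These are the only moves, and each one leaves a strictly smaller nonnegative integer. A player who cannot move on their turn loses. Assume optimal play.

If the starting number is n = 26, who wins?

Label each position W (a win for the player to move) or L (a loss). A position with no legal move is L; any other position is W exactly when some move reaches an L, and L when every move reaches a W.
n=0: no move → L
n=1: can move to 0, which is L ⇒ W
n=2: the only move is to 1(W), a W ⇒ L
n=3: can move to 2, which is L ⇒ W
n=4: the only move is to 3(W), a W ⇒ L
n=5: can move to 4, which is L ⇒ W
n=6: can move to 2, which is L ⇒ W
n=7: the only move is to 6(W), a W ⇒ L
n=8: can move to 7, which is L ⇒ W
n=9: moves to 3(W), 8(W); every one is W ⇒ L
n=10: can move to 9, which is L ⇒ W
n=11: the only move is to 10(W), a W ⇒ L
n=12: can move to 4, which is L ⇒ W
n=13: the only move is to 12(W), a W ⇒ L
n=14: can move to 13, which is L ⇒ W
n=15: moves to 5(W), 14(W); every one is W ⇒ L
n=16: can move to 15, which is L ⇒ W
n=17: the only move is to 16(W), a W ⇒ L
n=18: can move to 17, which is L ⇒ W
n=19: the only move is to 18(W), a W ⇒ L
n=20: can move to 19, which is L ⇒ W
n=21: can move to 7, which is L ⇒ W
n=22: the only move is to 21(W), a W ⇒ L
n=23: can move to 22, which is L ⇒ W
n=24: moves to 8(W), 23(W); every one is W ⇒ L
n=25: can move to 24, which is L ⇒ W
n=26: the only move is to 25(W), a W ⇒ L
The starting position 26 is L: whatever Player 1 does, the opponent receives a W position.

Player 2 wins.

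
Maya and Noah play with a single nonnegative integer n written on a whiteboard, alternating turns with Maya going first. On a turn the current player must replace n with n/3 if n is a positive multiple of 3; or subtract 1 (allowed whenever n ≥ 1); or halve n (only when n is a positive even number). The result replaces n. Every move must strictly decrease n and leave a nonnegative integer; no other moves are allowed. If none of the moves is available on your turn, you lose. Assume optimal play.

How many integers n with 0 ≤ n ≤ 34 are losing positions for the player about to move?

14

Build the W/L table. Terminal = L. A non-terminal position is W if it has a move to some L; otherwise it is L.
n=0: no move → L
n=1: →0(L), so W
n=2: →1(W) only, which is W, so L
n=3: →2(L), so W
n=4: →2(L), so W
n=5: →4(W) only, which is W, so L
n=6: →2(L), so W
n=7: →6(W) only, which is W, so L
n=8: →7(L), so W
n=9: →3(W), 8(W) — all W, so L
n=10: →5(L), so W
n=11: →10(W) only, which is W, so L
n=12: →11(L), so W
n=13: →12(W) only, which is W, so L
n=14: →7(L), so W
n=15: →5(L), so W
n=16: →8(W), 15(W) — all W, so L
n=17: →16(L), so W
n=18: →9(L), so W
n=19: →18(W) only, which is W, so L
n=20: →19(L), so W
n=21: →7(L), so W
n=22: →11(L), so W
n=23: →22(W) only, which is W, so L
n=24: →23(L), so W
n=25: →24(W) only, which is W, so L
n=26: →13(L), so W
n=27: →9(L), so W
n=28: →14(W), 27(W) — all W, so L
n=29: →28(L), so W
n=30: →10(W), 15(W), 29(W) — all W, so L
n=31: →30(L), so W
n=32: →16(L), so W
n=33: →11(L), so W
n=34: →17(W), 33(W) — all W, so L
L entries with 0 ≤ n ≤ 34: n = 0, 2, 5, 7, 9, 11, 13, 16, 19, 23, 25, 28, 30, 34; that makes 14.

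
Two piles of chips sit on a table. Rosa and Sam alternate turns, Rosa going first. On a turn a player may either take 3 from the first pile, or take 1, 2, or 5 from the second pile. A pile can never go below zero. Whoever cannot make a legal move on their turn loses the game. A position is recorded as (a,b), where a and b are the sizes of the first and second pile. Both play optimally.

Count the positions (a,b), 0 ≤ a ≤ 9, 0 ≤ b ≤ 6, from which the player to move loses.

26

Compute win/loss labels from the base case upward. A position with no move is L. Any other position is W if it can reach an L in one move, else L.
Every move lowers a or b (never raises either), so fill the grid row by row in increasing a, and left to right within a row: each cell's successors are then already labelled.
      b=0  b=1  b=2  b=3  b=4  b=5  b=6
a=0:    L    W    W    L    W    W    L
a=1:    L    W    W    L    W    W    L
a=2:    L    W    W    L    W    W    L
a=3:    W    L    W    W    L    W    W
a=4:    W    L    W    W    L    W    W
a=5:    W    L    W    W    L    W    W
a=6:    L    W    W    L    W    W    L
a=7:    L    W    W    L    W    W    L
a=8:    L    W    W    L    W    W    L
a=9:    W    L    W    W    L    W    W
Cells with no legal move (terminal, hence L): (0,0), (1,0), (2,0).
The remaining L cells, each justified by listing all of its moves:
(0,3): →(0,2)(W), (0,1)(W) — all W, so L
(0,6): →(0,5)(W), (0,4)(W), (0,1)(W) — all W, so L
(1,3): →(1,2)(W), (1,1)(W) — all W, so L
(1,6): →(1,5)(W), (1,4)(W), (1,1)(W) — all W, so L
(2,3): →(2,2)(W), (2,1)(W) — all W, so L
(2,6): →(2,5)(W), (2,4)(W), (2,1)(W) — all W, so L
(3,1): →(0,1)(W), (3,0)(W) — all W, so L
(3,4): →(0,4)(W), (3,3)(W), (3,2)(W) — all W, so L
(4,1): →(1,1)(W), (4,0)(W) — all W, so L
(4,4): →(1,4)(W), (4,3)(W), (4,2)(W) — all W, so L
(5,1): →(2,1)(W), (5,0)(W) — all W, so L
(5,4): →(2,4)(W), (5,3)(W), (5,2)(W) — all W, so L
(6,0): →(3,0)(W) only, which is W, so L
(6,3): →(3,3)(W), (6,2)(W), (6,1)(W) — all W, so L
(6,6): →(3,6)(W), (6,5)(W), (6,4)(W), (6,1)(W) — all W, so L
(7,0): →(4,0)(W) only, which is W, so L
(7,3): →(4,3)(W), (7,2)(W), (7,1)(W) — all W, so L
(7,6): →(4,6)(W), (7,5)(W), (7,4)(W), (7,1)(W) — all W, so L
(8,0): →(5,0)(W) only, which is W, so L
(8,3): →(5,3)(W), (8,2)(W), (8,1)(W) — all W, so L
(8,6): →(5,6)(W), (8,5)(W), (8,4)(W), (8,1)(W) — all W, so L
(9,1): →(6,1)(W), (9,0)(W) — all W, so L
(9,4): →(6,4)(W), (9,3)(W), (9,2)(W) — all W, so L
Every other cell has at least one move into one of the L cells above, so it is W.
L cells per row: a=0: 3, a=1: 3, a=2: 3, a=3: 2, a=4: 2, a=5: 2, a=6: 3, a=7: 3, a=8: 3, a=9: 2; total 26.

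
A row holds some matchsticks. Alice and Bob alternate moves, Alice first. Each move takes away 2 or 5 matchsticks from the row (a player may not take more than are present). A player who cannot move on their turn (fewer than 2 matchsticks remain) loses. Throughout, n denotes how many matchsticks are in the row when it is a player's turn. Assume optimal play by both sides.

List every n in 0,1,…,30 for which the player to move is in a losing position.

Compute win/loss labels from the base case upward. A position with no move is L. Any other position is W if it can reach an L in one move, else L.
n=0: no move → L
n=1: no move → L
n=2: reaches L-position 0 → W
n=3: reaches L-position 1 → W
n=4: only reaches 2(W), which is W → L
n=5: reaches L-position 0 → W
n=6: reaches L-position 4 → W
n=7: only reaches 5(W), 2(W), all W → L
n=8: only reaches 6(W), 3(W), all W → L
n=9: reaches L-position 7 → W
n=10: reaches L-position 8 → W
n=11: only reaches 9(W), 6(W), all W → L
n=12: reaches L-position 7 → W
n=13: reaches L-position 11 → W
n=14: only reaches 12(W), 9(W), all W → L
n=15: only reaches 13(W), 10(W), all W → L
n=16: reaches L-position 14 → W
n=17: reaches L-position 15 → W
n=18: only reaches 16(W), 13(W), all W → L
n=19: reaches L-position 14 → W
n=20: reaches L-position 18 → W
n=21: only reaches 19(W), 16(W), all W → L
n=22: only reaches 20(W), 17(W), all W → L
n=23: reaches L-position 21 → W
n=24: reaches L-position 22 → W
n=25: only reaches 23(W), 20(W), all W → L
n=26: reaches L-position 21 → W
n=27: reaches L-position 25 → W
n=28: only reaches 26(W), 23(W), all W → L
n=29: only reaches 27(W), 24(W), all W → L
n=30: reaches L-position 28 → W
Reading off the rows marked L gives the requested list; there are 14 such values of n.

0, 1, 4, 7, 8, 11, 14, 15, 18, 21, 22, 25, 28, 29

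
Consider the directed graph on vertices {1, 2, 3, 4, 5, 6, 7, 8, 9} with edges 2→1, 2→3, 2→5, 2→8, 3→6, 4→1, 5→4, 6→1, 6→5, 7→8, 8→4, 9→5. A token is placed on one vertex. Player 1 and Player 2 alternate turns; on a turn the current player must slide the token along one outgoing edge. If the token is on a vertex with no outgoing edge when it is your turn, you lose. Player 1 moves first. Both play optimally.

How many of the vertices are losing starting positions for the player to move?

Build the W/L table. Terminal = L. A non-terminal position is W if it has a move to some L; otherwise it is L.
Every edge goes from a vertex to one that appears earlier in the order 1, 4, 5, 6, 8, 9, 3, 2, 7, so processing vertices in that order labels each vertex after all of its successors.
1: no outgoing edge → L
4: reaches L-position 1 → W
5: only reaches 4(W), which is W → L
6: reaches L-position 5 → W
8: only reaches 4(W), which is W → L
9: reaches L-position 5 → W
3: only reaches 6(W), which is W → L
2: reaches L-position 3 → W
7: reaches L-position 8 → W
The L vertices are 1, 3, 5, 8; that is 4 in all.

4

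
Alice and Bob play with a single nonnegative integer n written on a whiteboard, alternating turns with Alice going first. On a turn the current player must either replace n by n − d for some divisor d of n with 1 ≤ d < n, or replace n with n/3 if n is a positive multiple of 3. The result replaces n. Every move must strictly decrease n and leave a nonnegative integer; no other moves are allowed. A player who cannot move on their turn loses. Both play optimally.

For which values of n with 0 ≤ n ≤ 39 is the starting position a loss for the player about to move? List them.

Label each position W (a win for the player to move) or L (a loss). A position with no legal move is L; any other position is W exactly when some move reaches an L, and L when every move reaches a W.
n=0: no move → L
n=1: no move → L
n=2: W (go to 1, an L position)
n=3: W (go to 1, an L position)
n=4: L (options 2(W), 3(W) are all W)
n=5: W (go to 4, an L position)
n=6: W (go to 4, an L position)
n=7: L (sole option 6(W) is W)
n=8: W (go to 4, an L position)
n=9: L (options 3(W), 6(W), 8(W) are all W)
n=10: W (go to 9, an L position)
n=11: L (sole option 10(W) is W)
n=12: W (go to 4, an L position)
n=13: L (sole option 12(W) is W)
n=14: W (go to 7, an L position)
n=15: L (options 5(W), 10(W), 12(W), 14(W) are all W)
n=16: W (go to 15, an L position)
n=17: L (sole option 16(W) is W)
n=18: W (go to 9, an L position)
n=19: L (sole option 18(W) is W)
n=20: W (go to 15, an L position)
n=21: W (go to 7, an L position)
n=22: W (go to 11, an L position)
n=23: L (sole option 22(W) is W)
n=24: W (go to 23, an L position)
n=25: L (options 20(W), 24(W) are all W)
n=26: W (go to 13, an L position)
n=27: W (go to 9, an L position)
n=28: L (options 14(W), 21(W), 24(W), 26(W), 27(W) are all W)
n=29: W (go to 28, an L position)
n=30: W (go to 15, an L position)
n=31: L (sole option 30(W) is W)
n=32: W (go to 28, an L position)
n=33: W (go to 11, an L position)
n=34: W (go to 17, an L position)
n=35: W (go to 28, an L position)
n=36: L (options 12(W), 18(W), 24(W), 27(W), 30(W), 32(W), 33(W), 34(W), 35(W) are all W)
n=37: W (go to 36, an L position)
n=38: W (go to 19, an L position)
n=39: W (go to 13, an L position)
The losing starting values of n are exactly the entries labelled L in this table (15 of them).

0, 1, 4, 7, 9, 11, 13, 15, 17, 19, 23, 25, 28, 31, 36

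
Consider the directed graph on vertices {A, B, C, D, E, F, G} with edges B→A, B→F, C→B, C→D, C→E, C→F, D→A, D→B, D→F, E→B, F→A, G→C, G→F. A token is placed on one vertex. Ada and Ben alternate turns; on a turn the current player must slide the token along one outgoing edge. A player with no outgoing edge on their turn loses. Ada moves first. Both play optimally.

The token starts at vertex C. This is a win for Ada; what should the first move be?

Move to E.

Label each position W (a win for the player to move) or L (a loss). A position with no legal move is L; any other position is W exactly when some move reaches an L, and L when every move reaches a W.
Every edge goes from a vertex to one that appears earlier in the order A, F, B, D, E, C, G, so processing vertices in that order labels each vertex after all of its successors.
A: no outgoing edge → L
F: can move to A, which is L ⇒ W
B: can move to A, which is L ⇒ W
D: can move to A, which is L ⇒ W
E: the only move is to B(W), a W ⇒ L
C: can move to E, which is L ⇒ W
G: moves to C(W), F(W); every one is W ⇒ L
From C, the L positions reachable in one move are: E.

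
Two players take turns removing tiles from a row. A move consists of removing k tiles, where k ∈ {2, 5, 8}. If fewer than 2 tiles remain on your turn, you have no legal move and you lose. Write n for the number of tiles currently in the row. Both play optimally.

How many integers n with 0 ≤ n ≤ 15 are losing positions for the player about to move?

Compute win/loss labels from the base case upward. A position with no move is L. Any other position is W if it can reach an L in one move, else L.
n=0: no move → L
n=1: no move → L
n=2: can move to 0, which is L ⇒ W
n=3: can move to 1, which is L ⇒ W
n=4: the only move is to 2(W), a W ⇒ L
n=5: can move to 0, which is L ⇒ W
n=6: can move to 4, which is L ⇒ W
n=7: moves to 5(W), 2(W); every one is W ⇒ L
n=8: can move to 0, which is L ⇒ W
n=9: can move to 7, which is L ⇒ W
n=10: moves to 8(W), 5(W), 2(W); every one is W ⇒ L
n=11: moves to 9(W), 6(W), 3(W); every one is W ⇒ L
n=12: can move to 10, which is L ⇒ W
n=13: can move to 11, which is L ⇒ W
n=14: moves to 12(W), 9(W), 6(W); every one is W ⇒ L
n=15: can move to 10, which is L ⇒ W
L entries with 0 ≤ n ≤ 15: n = 0, 1, 4, 7, 10, 11, 14; that makes 7.

7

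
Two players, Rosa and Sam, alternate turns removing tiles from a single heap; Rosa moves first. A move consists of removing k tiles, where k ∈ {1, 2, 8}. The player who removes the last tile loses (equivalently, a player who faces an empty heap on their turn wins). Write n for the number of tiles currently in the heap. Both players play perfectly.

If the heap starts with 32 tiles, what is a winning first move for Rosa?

Classify positions by backward induction: terminal positions (no move available) are W. From any other position, the mover wins iff some move reaches an L.
n=0: no move; the opponent has just taken the last tile and therefore loses → W
n=1: →0(W) only, which is W, so L
n=2: →1(L), so W
n=3: →1(L), so W
n=4: →3(W), 2(W) — all W, so L
n=5: →4(L), so W
n=6: →4(L), so W
n=7: →6(W), 5(W) — all W, so L
n=8: →7(L), so W
n=9: →7(L), so W
n=10: →9(W), 8(W), 2(W) — all W, so L
n=11: →10(L), so W
n=12: →10(L), so W
n=13: →12(W), 11(W), 5(W) — all W, so L
n=14: →13(L), so W
n=15: →13(L), so W
n=16: →15(W), 14(W), 8(W) — all W, so L
n=17: →16(L), so W
n=18: →16(L), so W
n=19: →18(W), 17(W), 11(W) — all W, so L
n=20: →19(L), so W
n=21: →19(L), so W
n=22: →21(W), 20(W), 14(W) — all W, so L
n=23: →22(L), so W
n=24: →22(L), so W
n=25: →24(W), 23(W), 17(W) — all W, so L
n=26: →25(L), so W
n=27: →25(L), so W
n=28: →27(W), 26(W), 20(W) — all W, so L
n=29: →28(L), so W
n=30: →28(L), so W
n=31: →30(W), 29(W), 23(W) — all W, so L
n=32: →31(L), so W
From 32, the L positions reachable in one move are: 31.

Remove 1, leaving 31.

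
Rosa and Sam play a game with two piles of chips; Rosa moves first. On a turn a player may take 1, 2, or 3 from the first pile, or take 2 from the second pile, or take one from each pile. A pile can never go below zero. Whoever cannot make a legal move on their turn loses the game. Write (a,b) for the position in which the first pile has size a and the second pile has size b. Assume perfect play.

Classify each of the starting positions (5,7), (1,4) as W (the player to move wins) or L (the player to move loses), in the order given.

(5,7): L, (1,4): W

Positions with no move are L. A position that does have a move is losing for the player to move precisely when every available move leads to a winning position for the opponent. Fill in the labels:
No move ever increases a pile, so every position that can arise here has a ≤ 5 and b ≤ 7; it is enough to label the cells with 0 ≤ a ≤ 5 and 0 ≤ b ≤ 7.
Every move lowers a or b (never raises either), so fill the grid row by row in increasing a, and left to right within a row: each cell's successors are then already labelled.
      b=0  b=1  b=2  b=3  b=4  b=5  b=6  b=7
a=0:    L    L    W    W    L    L    W    W
a=1:    W    W    W    L    W    W    W    L
a=2:    W    W    L    W    W    W    L    W
a=3:    W    W    W    W    W    W    W    W
a=4:    L    L    W    W    L    L    W    W
a=5:    W    W    W    L    W    W    W    L
Cells with no legal move (terminal, hence L): (0,0), (0,1).
The remaining L cells, each justified by listing all of its moves:
(0,4): only reaches (0,2)(W), which is W → L
(0,5): only reaches (0,3)(W), which is W → L
(1,3): only reaches (0,3)(W), (1,1)(W), (0,2)(W), all W → L
(1,7): only reaches (0,7)(W), (1,5)(W), (0,6)(W), all W → L
(2,2): only reaches (1,2)(W), (0,2)(W), (2,0)(W), (1,1)(W), all W → L
(2,6): only reaches (1,6)(W), (0,6)(W), (2,4)(W), (1,5)(W), all W → L
(4,0): only reaches (3,0)(W), (2,0)(W), (1,0)(W), all W → L
(4,1): only reaches (3,1)(W), (2,1)(W), (1,1)(W), (3,0)(W), all W → L
(4,4): only reaches (3,4)(W), (2,4)(W), (1,4)(W), (4,2)(W), (3,3)(W), all W → L
(4,5): only reaches (3,5)(W), (2,5)(W), (1,5)(W), (4,3)(W), (3,4)(W), all W → L
(5,3): only reaches (4,3)(W), (3,3)(W), (2,3)(W), (5,1)(W), (4,2)(W), all W → L
(5,7): only reaches (4,7)(W), (3,7)(W), (2,7)(W), (5,5)(W), (4,6)(W), all W → L
Every other cell has at least one move into one of the L cells above, so it is W.
(5,7): one of the L cells justified above, so L
(1,4): the move to (0,4) reaches an L cell, so W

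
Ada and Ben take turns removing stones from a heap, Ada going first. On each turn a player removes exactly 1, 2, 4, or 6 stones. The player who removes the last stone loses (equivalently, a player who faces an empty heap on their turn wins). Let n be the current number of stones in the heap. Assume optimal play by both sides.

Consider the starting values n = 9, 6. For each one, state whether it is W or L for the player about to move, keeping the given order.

9: L, 6: W

Positions with no move are W. A position that does have a move is losing for the player to move precisely when every available move leads to a winning position for the opponent. Fill in the labels:
n=0: no move; the opponent has just taken the last stone and therefore loses → W
n=1: L (sole option 0(W) is W)
n=2: W (go to 1, an L position)
n=3: W (go to 1, an L position)
n=4: L (options 3(W), 2(W), 0(W) are all W)
n=5: W (go to 4, an L position)
n=6: W (go to 4, an L position)
n=7: W (go to 1, an L position)
n=8: W (go to 4, an L position)
n=9: L (options 8(W), 7(W), 5(W), 3(W) are all W)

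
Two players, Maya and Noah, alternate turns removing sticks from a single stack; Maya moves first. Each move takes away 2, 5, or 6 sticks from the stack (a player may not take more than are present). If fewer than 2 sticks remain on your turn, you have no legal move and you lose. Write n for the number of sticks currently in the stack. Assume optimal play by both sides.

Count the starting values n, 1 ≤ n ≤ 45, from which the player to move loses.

17

Work bottom-up. With no move the player to move loses. Otherwise the position is W if at least one move leads to an L position for the opponent, and L if every move leads to a W.
n=0: no move → L
n=1: no move → L
n=2: W (go to 0, an L position)
n=3: W (go to 1, an L position)
n=4: L (sole option 2(W) is W)
n=5: W (go to 0, an L position)
n=6: W (go to 4, an L position)
n=7: W (go to 1, an L position)
n=8: L (options 6(W), 3(W), 2(W) are all W)
n=9: W (go to 4, an L position)
n=10: W (go to 8, an L position)
n=11: L (options 9(W), 6(W), 5(W) are all W)
n=12: L (options 10(W), 7(W), 6(W) are all W)
n=13: W (go to 11, an L position)
n=14: W (go to 12, an L position)
n=15: L (options 13(W), 10(W), 9(W) are all W)
n=16: W (go to 11, an L position)
n=17: W (go to 15, an L position)
n=18: W (go to 12, an L position)
n=19: L (options 17(W), 14(W), 13(W) are all W)
n=20: W (go to 15, an L position)
n=21: W (go to 19, an L position)
n=22: L (options 20(W), 17(W), 16(W) are all W)
n=23: L (options 21(W), 18(W), 17(W) are all W)
n=24: W (go to 22, an L position)
n=25: W (go to 23, an L position)
n=26: L (options 24(W), 21(W), 20(W) are all W)
n=27: W (go to 22, an L position)
n=28: W (go to 26, an L position)
n=29: W (go to 23, an L position)
n=30: L (options 28(W), 25(W), 24(W) are all W)
n=31: W (go to 26, an L position)
n=32: W (go to 30, an L position)
n=33: L (options 31(W), 28(W), 27(W) are all W)
n=34: L (options 32(W), 29(W), 28(W) are all W)
n=35: W (go to 33, an L position)
n=36: W (go to 34, an L position)
n=37: L (options 35(W), 32(W), 31(W) are all W)
n=38: W (go to 33, an L position)
n=39: W (go to 37, an L position)
n=40: W (go to 34, an L position)
n=41: L (options 39(W), 36(W), 35(W) are all W)
n=42: W (go to 37, an L position)
n=43: W (go to 41, an L position)
n=44: L (options 42(W), 39(W), 38(W) are all W)
n=45: L (options 43(W), 40(W), 39(W) are all W)
L entries with 1 ≤ n ≤ 45 (n=0 is outside the asked range and is not counted): n = 1, 4, 8, 11, 12, 15, 19, 22, 23, 26, 30, 33, 34, 37, 41, 44, 45; that makes 17.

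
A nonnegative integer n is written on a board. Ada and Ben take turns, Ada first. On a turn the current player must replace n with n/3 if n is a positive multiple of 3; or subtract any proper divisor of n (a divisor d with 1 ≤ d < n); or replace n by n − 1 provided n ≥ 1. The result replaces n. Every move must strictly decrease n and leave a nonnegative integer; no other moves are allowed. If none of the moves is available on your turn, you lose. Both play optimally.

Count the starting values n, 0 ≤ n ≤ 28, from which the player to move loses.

12

Classify positions by backward induction: terminal positions (no move available) are L. From any other position, the mover wins iff some move reaches an L.
n=0: no move → L
n=1: can move to 0, which is L ⇒ W
n=2: the only move is to 1(W), a W ⇒ L
n=3: can move to 2, which is L ⇒ W
n=4: can move to 2, which is L ⇒ W
n=5: the only move is to 4(W), a W ⇒ L
n=6: can move to 2, which is L ⇒ W
n=7: the only move is to 6(W), a W ⇒ L
n=8: can move to 7, which is L ⇒ W
n=9: moves to 3(W), 6(W), 8(W); every one is W ⇒ L
n=10: can move to 5, which is L ⇒ W
n=11: the only move is to 10(W), a W ⇒ L
n=12: can move to 9, which is L ⇒ W
n=13: the only move is to 12(W), a W ⇒ L
n=14: can move to 7, which is L ⇒ W
n=15: can move to 5, which is L ⇒ W
n=16: moves to 8(W), 12(W), 14(W), 15(W); every one is W ⇒ L
n=17: can move to 16, which is L ⇒ W
n=18: can move to 9, which is L ⇒ W
n=19: the only move is to 18(W), a W ⇒ L
n=20: can move to 16, which is L ⇒ W
n=21: can move to 7, which is L ⇒ W
n=22: can move to 11, which is L ⇒ W
n=23: the only move is to 22(W), a W ⇒ L
n=24: can move to 16, which is L ⇒ W
n=25: moves to 20(W), 24(W); every one is W ⇒ L
n=26: can move to 13, which is L ⇒ W
n=27: can move to 9, which is L ⇒ W
n=28: moves to 14(W), 21(W), 24(W), 26(W), 27(W); every one is W ⇒ L
L entries with 0 ≤ n ≤ 28: n = 0, 2, 5, 7, 9, 11, 13, 16, 19, 23, 25, 28; that makes 12.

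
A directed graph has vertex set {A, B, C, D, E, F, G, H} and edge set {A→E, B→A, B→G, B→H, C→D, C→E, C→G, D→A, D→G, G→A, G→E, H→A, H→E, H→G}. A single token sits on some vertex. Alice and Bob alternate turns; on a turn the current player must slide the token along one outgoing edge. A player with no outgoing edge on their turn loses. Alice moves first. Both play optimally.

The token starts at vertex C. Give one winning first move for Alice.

Move to D.

Positions with no move are L. A position that does have a move is losing for the player to move precisely when every available move leads to a winning position for the opponent. Fill in the labels:
Every edge goes from a vertex to one that appears earlier in the order F, E, A, G, H, B, D, C, so processing vertices in that order labels each vertex after all of its successors.
F: no outgoing edge → L
E: no outgoing edge → L
A: W (go to E, an L position)
G: W (go to E, an L position)
H: W (go to E, an L position)
B: L (options H(W), G(W), A(W) are all W)
D: L (options G(W), A(W) are all W)
C: W (go to D, an L position)
From C, the L positions reachable in one move are: D, E. Any move reaching one of these is winning.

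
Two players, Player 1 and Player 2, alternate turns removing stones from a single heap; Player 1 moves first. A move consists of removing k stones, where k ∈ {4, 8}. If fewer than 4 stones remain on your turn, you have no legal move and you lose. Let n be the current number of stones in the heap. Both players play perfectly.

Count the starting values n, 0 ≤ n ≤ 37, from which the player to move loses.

Use the standard recursion: the mover loses at a terminal position; elsewhere, the mover wins exactly when some move hands the opponent an L position.
n=0: no move → L
n=1: no move → L
n=2: no move → L
n=3: no move → L
n=4: →0(L), so W
n=5: →1(L), so W
n=6: →2(L), so W
n=7: →3(L), so W
n=8: →0(L), so W
n=9: →1(L), so W
n=10: →2(L), so W
n=11: →3(L), so W
n=12: →8(W), 4(W) — all W, so L
n=13: →9(W), 5(W) — all W, so L
n=14: →10(W), 6(W) — all W, so L
n=15: →11(W), 7(W) — all W, so L
n=16: →12(L), so W
n=17: →13(L), so W
n=18: →14(L), so W
n=19: →15(L), so W
n=20: →12(L), so W
n=21: →13(L), so W
n=22: →14(L), so W
n=23: →15(L), so W
n=24: →20(W), 16(W) — all W, so L
n=25: →21(W), 17(W) — all W, so L
n=26: →22(W), 18(W) — all W, so L
n=27: →23(W), 19(W) — all W, so L
n=28: →24(L), so W
n=29: →25(L), so W
n=30: →26(L), so W
n=31: →27(L), so W
n=32: →24(L), so W
n=33: →25(L), so W
n=34: →26(L), so W
n=35: →27(L), so W
n=36: →32(W), 28(W) — all W, so L
n=37: →33(W), 29(W) — all W, so L
L entries with 0 ≤ n ≤ 37: n = 0, 1, 2, 3, 12, 13, 14, 15, 24, 25, 26, 27, 36, 37; that makes 14.

14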